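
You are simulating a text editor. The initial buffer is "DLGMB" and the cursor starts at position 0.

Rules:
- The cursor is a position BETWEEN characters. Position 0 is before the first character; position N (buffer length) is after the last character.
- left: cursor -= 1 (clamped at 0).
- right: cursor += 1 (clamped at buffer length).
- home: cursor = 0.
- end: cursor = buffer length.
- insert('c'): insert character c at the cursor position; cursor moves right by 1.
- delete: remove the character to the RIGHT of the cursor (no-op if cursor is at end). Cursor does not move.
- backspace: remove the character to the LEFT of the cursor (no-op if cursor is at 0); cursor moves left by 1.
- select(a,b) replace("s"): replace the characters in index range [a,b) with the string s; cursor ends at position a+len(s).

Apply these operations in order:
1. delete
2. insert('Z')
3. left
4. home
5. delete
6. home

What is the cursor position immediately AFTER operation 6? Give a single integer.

Answer: 0

Derivation:
After op 1 (delete): buf='LGMB' cursor=0
After op 2 (insert('Z')): buf='ZLGMB' cursor=1
After op 3 (left): buf='ZLGMB' cursor=0
After op 4 (home): buf='ZLGMB' cursor=0
After op 5 (delete): buf='LGMB' cursor=0
After op 6 (home): buf='LGMB' cursor=0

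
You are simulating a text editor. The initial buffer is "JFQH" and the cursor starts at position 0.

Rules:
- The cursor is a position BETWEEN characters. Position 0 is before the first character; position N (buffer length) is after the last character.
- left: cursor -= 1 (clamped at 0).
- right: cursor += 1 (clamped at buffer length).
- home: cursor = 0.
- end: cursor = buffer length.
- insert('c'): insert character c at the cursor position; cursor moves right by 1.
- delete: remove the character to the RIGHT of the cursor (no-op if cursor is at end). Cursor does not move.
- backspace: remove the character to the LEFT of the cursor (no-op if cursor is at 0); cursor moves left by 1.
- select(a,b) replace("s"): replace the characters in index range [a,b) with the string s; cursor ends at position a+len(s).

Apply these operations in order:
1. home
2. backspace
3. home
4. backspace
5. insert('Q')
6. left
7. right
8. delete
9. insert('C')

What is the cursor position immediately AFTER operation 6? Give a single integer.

Answer: 0

Derivation:
After op 1 (home): buf='JFQH' cursor=0
After op 2 (backspace): buf='JFQH' cursor=0
After op 3 (home): buf='JFQH' cursor=0
After op 4 (backspace): buf='JFQH' cursor=0
After op 5 (insert('Q')): buf='QJFQH' cursor=1
After op 6 (left): buf='QJFQH' cursor=0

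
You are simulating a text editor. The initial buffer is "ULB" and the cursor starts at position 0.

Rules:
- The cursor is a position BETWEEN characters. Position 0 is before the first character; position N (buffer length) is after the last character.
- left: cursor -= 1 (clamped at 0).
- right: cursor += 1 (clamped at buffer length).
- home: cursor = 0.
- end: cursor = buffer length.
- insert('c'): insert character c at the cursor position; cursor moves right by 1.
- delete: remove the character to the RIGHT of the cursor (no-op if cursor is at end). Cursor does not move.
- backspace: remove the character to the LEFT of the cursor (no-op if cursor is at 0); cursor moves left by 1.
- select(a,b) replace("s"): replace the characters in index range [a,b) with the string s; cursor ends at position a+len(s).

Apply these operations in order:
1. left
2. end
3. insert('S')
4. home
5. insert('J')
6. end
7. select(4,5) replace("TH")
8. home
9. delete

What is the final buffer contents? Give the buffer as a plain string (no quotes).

Answer: ULBTH

Derivation:
After op 1 (left): buf='ULB' cursor=0
After op 2 (end): buf='ULB' cursor=3
After op 3 (insert('S')): buf='ULBS' cursor=4
After op 4 (home): buf='ULBS' cursor=0
After op 5 (insert('J')): buf='JULBS' cursor=1
After op 6 (end): buf='JULBS' cursor=5
After op 7 (select(4,5) replace("TH")): buf='JULBTH' cursor=6
After op 8 (home): buf='JULBTH' cursor=0
After op 9 (delete): buf='ULBTH' cursor=0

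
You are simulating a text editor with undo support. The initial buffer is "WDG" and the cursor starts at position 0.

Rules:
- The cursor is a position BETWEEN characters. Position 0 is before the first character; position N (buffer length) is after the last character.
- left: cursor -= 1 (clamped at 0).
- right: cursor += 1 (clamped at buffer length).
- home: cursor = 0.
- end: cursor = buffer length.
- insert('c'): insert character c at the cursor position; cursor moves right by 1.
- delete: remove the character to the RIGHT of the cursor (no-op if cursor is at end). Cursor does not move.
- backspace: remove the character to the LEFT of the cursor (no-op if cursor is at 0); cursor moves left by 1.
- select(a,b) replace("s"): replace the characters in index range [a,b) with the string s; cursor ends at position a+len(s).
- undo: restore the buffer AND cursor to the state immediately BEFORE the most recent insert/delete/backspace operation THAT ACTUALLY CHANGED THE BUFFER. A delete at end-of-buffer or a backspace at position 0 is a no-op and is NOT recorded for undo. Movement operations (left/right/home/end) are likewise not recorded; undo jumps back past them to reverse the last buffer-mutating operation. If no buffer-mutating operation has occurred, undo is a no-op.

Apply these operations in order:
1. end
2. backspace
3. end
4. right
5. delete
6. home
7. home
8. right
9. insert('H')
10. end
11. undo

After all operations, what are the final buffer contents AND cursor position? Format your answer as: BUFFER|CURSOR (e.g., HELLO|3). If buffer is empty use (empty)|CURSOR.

After op 1 (end): buf='WDG' cursor=3
After op 2 (backspace): buf='WD' cursor=2
After op 3 (end): buf='WD' cursor=2
After op 4 (right): buf='WD' cursor=2
After op 5 (delete): buf='WD' cursor=2
After op 6 (home): buf='WD' cursor=0
After op 7 (home): buf='WD' cursor=0
After op 8 (right): buf='WD' cursor=1
After op 9 (insert('H')): buf='WHD' cursor=2
After op 10 (end): buf='WHD' cursor=3
After op 11 (undo): buf='WD' cursor=1

Answer: WD|1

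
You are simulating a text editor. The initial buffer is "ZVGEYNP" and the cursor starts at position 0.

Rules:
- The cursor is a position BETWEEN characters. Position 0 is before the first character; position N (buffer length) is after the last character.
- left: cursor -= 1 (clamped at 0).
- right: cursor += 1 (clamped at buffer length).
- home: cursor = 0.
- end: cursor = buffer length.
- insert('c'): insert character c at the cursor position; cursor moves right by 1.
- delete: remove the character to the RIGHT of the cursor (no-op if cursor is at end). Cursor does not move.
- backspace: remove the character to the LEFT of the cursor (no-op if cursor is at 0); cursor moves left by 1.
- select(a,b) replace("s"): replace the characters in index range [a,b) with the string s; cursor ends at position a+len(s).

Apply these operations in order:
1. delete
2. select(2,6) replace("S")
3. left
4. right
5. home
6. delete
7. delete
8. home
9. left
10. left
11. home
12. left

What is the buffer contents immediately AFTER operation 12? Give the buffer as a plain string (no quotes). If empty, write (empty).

Answer: S

Derivation:
After op 1 (delete): buf='VGEYNP' cursor=0
After op 2 (select(2,6) replace("S")): buf='VGS' cursor=3
After op 3 (left): buf='VGS' cursor=2
After op 4 (right): buf='VGS' cursor=3
After op 5 (home): buf='VGS' cursor=0
After op 6 (delete): buf='GS' cursor=0
After op 7 (delete): buf='S' cursor=0
After op 8 (home): buf='S' cursor=0
After op 9 (left): buf='S' cursor=0
After op 10 (left): buf='S' cursor=0
After op 11 (home): buf='S' cursor=0
After op 12 (left): buf='S' cursor=0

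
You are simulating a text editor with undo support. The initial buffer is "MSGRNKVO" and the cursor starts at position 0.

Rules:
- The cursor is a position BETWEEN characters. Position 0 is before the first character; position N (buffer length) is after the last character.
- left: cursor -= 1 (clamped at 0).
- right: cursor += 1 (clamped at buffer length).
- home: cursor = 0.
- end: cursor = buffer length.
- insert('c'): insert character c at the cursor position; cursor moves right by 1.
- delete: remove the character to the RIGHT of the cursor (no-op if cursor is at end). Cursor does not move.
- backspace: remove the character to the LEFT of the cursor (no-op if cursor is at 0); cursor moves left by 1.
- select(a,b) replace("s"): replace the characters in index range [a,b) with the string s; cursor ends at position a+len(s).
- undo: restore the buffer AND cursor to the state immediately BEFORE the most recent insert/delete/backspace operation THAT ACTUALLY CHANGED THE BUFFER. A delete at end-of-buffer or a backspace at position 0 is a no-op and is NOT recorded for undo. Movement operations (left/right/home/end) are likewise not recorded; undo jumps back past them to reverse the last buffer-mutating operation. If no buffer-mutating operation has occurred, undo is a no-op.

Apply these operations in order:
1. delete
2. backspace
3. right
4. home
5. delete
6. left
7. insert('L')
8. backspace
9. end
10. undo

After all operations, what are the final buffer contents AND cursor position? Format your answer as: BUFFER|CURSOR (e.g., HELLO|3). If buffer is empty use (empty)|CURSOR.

After op 1 (delete): buf='SGRNKVO' cursor=0
After op 2 (backspace): buf='SGRNKVO' cursor=0
After op 3 (right): buf='SGRNKVO' cursor=1
After op 4 (home): buf='SGRNKVO' cursor=0
After op 5 (delete): buf='GRNKVO' cursor=0
After op 6 (left): buf='GRNKVO' cursor=0
After op 7 (insert('L')): buf='LGRNKVO' cursor=1
After op 8 (backspace): buf='GRNKVO' cursor=0
After op 9 (end): buf='GRNKVO' cursor=6
After op 10 (undo): buf='LGRNKVO' cursor=1

Answer: LGRNKVO|1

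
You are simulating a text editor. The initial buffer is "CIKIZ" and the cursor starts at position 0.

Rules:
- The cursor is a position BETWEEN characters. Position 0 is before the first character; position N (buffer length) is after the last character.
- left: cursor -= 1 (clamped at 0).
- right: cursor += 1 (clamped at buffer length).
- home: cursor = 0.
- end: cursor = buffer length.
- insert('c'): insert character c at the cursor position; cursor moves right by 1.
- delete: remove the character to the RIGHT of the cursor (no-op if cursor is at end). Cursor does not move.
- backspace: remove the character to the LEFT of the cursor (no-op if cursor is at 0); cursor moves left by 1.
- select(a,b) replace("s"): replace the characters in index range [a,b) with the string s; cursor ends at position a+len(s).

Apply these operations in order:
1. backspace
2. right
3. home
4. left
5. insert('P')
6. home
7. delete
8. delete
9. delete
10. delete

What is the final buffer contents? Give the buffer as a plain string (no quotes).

After op 1 (backspace): buf='CIKIZ' cursor=0
After op 2 (right): buf='CIKIZ' cursor=1
After op 3 (home): buf='CIKIZ' cursor=0
After op 4 (left): buf='CIKIZ' cursor=0
After op 5 (insert('P')): buf='PCIKIZ' cursor=1
After op 6 (home): buf='PCIKIZ' cursor=0
After op 7 (delete): buf='CIKIZ' cursor=0
After op 8 (delete): buf='IKIZ' cursor=0
After op 9 (delete): buf='KIZ' cursor=0
After op 10 (delete): buf='IZ' cursor=0

Answer: IZ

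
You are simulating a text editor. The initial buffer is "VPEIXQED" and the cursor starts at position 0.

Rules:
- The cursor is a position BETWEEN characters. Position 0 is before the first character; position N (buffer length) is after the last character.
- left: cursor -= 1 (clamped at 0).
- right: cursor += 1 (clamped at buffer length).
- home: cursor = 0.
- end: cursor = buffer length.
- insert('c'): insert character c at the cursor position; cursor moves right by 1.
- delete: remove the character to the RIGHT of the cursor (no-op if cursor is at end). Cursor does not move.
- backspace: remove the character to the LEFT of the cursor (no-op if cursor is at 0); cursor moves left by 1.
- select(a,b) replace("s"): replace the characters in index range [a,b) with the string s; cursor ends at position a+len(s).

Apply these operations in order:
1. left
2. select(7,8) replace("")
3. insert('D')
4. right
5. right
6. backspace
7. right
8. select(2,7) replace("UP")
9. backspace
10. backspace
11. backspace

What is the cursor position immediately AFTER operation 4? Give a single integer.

After op 1 (left): buf='VPEIXQED' cursor=0
After op 2 (select(7,8) replace("")): buf='VPEIXQE' cursor=7
After op 3 (insert('D')): buf='VPEIXQED' cursor=8
After op 4 (right): buf='VPEIXQED' cursor=8

Answer: 8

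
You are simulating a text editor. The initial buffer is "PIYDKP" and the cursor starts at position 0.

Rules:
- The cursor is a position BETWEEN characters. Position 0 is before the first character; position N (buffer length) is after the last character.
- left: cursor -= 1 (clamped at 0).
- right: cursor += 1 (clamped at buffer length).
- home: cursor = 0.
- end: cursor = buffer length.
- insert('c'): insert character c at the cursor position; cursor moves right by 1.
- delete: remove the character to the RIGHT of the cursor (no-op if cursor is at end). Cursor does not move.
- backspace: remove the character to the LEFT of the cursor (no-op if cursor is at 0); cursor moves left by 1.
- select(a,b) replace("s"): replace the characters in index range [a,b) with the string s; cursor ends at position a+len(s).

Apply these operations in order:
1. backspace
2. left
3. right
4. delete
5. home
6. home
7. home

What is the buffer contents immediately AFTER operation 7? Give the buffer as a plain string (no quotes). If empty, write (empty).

Answer: PYDKP

Derivation:
After op 1 (backspace): buf='PIYDKP' cursor=0
After op 2 (left): buf='PIYDKP' cursor=0
After op 3 (right): buf='PIYDKP' cursor=1
After op 4 (delete): buf='PYDKP' cursor=1
After op 5 (home): buf='PYDKP' cursor=0
After op 6 (home): buf='PYDKP' cursor=0
After op 7 (home): buf='PYDKP' cursor=0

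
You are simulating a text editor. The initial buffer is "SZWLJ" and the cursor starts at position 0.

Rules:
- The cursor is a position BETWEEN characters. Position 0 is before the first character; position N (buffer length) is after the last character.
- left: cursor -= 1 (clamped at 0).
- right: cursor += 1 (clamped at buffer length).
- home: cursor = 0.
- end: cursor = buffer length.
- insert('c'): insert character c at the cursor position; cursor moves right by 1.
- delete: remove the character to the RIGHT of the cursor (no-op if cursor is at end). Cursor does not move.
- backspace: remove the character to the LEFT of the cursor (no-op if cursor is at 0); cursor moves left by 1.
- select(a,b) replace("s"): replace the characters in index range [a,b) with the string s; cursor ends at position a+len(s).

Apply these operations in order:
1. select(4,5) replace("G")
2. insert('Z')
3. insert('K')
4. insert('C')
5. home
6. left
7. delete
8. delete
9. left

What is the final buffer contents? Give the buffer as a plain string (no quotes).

Answer: WLGZKC

Derivation:
After op 1 (select(4,5) replace("G")): buf='SZWLG' cursor=5
After op 2 (insert('Z')): buf='SZWLGZ' cursor=6
After op 3 (insert('K')): buf='SZWLGZK' cursor=7
After op 4 (insert('C')): buf='SZWLGZKC' cursor=8
After op 5 (home): buf='SZWLGZKC' cursor=0
After op 6 (left): buf='SZWLGZKC' cursor=0
After op 7 (delete): buf='ZWLGZKC' cursor=0
After op 8 (delete): buf='WLGZKC' cursor=0
After op 9 (left): buf='WLGZKC' cursor=0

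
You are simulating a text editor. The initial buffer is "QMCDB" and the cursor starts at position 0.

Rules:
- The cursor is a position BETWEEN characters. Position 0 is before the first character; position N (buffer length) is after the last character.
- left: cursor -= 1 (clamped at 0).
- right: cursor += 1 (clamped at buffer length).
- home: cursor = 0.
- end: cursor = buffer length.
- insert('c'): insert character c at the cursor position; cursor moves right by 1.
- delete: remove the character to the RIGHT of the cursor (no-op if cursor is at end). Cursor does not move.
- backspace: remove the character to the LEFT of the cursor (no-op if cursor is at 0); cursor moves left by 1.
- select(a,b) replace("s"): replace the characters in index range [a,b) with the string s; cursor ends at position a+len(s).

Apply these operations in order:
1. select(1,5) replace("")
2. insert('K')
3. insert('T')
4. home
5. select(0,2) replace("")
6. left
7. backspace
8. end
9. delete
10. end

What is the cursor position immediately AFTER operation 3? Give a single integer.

After op 1 (select(1,5) replace("")): buf='Q' cursor=1
After op 2 (insert('K')): buf='QK' cursor=2
After op 3 (insert('T')): buf='QKT' cursor=3

Answer: 3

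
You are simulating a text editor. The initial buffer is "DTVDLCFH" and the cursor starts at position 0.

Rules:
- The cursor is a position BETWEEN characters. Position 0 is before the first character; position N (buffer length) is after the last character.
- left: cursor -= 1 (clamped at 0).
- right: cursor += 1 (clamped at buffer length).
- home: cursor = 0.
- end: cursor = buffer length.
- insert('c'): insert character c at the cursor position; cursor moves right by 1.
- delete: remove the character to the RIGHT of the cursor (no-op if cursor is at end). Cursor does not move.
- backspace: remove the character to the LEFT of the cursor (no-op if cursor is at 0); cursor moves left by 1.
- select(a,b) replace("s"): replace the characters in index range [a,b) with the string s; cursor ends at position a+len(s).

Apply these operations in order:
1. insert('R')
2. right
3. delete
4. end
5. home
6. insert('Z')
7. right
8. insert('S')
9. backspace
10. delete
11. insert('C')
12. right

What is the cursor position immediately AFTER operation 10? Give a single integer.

Answer: 2

Derivation:
After op 1 (insert('R')): buf='RDTVDLCFH' cursor=1
After op 2 (right): buf='RDTVDLCFH' cursor=2
After op 3 (delete): buf='RDVDLCFH' cursor=2
After op 4 (end): buf='RDVDLCFH' cursor=8
After op 5 (home): buf='RDVDLCFH' cursor=0
After op 6 (insert('Z')): buf='ZRDVDLCFH' cursor=1
After op 7 (right): buf='ZRDVDLCFH' cursor=2
After op 8 (insert('S')): buf='ZRSDVDLCFH' cursor=3
After op 9 (backspace): buf='ZRDVDLCFH' cursor=2
After op 10 (delete): buf='ZRVDLCFH' cursor=2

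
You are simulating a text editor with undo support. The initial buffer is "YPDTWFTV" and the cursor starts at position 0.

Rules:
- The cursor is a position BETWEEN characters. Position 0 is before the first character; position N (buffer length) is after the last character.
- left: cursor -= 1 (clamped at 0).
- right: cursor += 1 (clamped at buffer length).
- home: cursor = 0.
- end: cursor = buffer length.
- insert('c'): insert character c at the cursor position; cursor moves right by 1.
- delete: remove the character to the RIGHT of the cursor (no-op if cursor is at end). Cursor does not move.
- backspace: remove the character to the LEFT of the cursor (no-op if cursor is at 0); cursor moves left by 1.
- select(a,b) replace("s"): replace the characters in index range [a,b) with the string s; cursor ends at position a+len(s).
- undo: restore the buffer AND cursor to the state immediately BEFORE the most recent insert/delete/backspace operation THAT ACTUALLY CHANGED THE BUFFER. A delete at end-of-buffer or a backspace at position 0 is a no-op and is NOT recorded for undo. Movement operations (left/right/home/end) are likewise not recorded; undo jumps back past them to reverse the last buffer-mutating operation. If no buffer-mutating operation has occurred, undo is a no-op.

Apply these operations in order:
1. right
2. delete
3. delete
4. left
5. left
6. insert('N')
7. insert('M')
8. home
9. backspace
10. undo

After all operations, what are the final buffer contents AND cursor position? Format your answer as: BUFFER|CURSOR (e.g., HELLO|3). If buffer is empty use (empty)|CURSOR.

After op 1 (right): buf='YPDTWFTV' cursor=1
After op 2 (delete): buf='YDTWFTV' cursor=1
After op 3 (delete): buf='YTWFTV' cursor=1
After op 4 (left): buf='YTWFTV' cursor=0
After op 5 (left): buf='YTWFTV' cursor=0
After op 6 (insert('N')): buf='NYTWFTV' cursor=1
After op 7 (insert('M')): buf='NMYTWFTV' cursor=2
After op 8 (home): buf='NMYTWFTV' cursor=0
After op 9 (backspace): buf='NMYTWFTV' cursor=0
After op 10 (undo): buf='NYTWFTV' cursor=1

Answer: NYTWFTV|1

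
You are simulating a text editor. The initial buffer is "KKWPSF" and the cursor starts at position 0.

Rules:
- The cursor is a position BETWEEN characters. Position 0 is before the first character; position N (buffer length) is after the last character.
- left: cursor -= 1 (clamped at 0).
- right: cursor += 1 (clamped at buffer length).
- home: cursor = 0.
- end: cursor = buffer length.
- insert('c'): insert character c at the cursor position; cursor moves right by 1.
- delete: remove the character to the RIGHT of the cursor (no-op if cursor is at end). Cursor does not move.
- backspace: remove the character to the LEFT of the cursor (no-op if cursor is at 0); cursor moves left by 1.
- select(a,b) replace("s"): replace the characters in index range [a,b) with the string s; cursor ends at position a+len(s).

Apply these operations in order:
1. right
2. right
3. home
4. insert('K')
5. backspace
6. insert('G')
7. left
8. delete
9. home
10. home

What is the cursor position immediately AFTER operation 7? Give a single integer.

Answer: 0

Derivation:
After op 1 (right): buf='KKWPSF' cursor=1
After op 2 (right): buf='KKWPSF' cursor=2
After op 3 (home): buf='KKWPSF' cursor=0
After op 4 (insert('K')): buf='KKKWPSF' cursor=1
After op 5 (backspace): buf='KKWPSF' cursor=0
After op 6 (insert('G')): buf='GKKWPSF' cursor=1
After op 7 (left): buf='GKKWPSF' cursor=0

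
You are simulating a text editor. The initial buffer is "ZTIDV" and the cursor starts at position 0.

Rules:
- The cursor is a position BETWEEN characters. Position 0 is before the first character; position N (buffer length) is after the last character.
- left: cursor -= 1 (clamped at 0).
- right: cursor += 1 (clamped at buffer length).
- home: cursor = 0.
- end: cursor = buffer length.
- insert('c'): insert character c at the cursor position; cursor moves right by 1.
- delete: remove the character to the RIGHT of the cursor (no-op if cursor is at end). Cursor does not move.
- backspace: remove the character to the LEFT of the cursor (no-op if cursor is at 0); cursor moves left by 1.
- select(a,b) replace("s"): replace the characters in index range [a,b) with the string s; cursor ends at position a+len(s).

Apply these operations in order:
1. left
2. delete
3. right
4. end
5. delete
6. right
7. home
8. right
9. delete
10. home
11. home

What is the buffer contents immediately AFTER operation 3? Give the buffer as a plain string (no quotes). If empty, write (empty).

Answer: TIDV

Derivation:
After op 1 (left): buf='ZTIDV' cursor=0
After op 2 (delete): buf='TIDV' cursor=0
After op 3 (right): buf='TIDV' cursor=1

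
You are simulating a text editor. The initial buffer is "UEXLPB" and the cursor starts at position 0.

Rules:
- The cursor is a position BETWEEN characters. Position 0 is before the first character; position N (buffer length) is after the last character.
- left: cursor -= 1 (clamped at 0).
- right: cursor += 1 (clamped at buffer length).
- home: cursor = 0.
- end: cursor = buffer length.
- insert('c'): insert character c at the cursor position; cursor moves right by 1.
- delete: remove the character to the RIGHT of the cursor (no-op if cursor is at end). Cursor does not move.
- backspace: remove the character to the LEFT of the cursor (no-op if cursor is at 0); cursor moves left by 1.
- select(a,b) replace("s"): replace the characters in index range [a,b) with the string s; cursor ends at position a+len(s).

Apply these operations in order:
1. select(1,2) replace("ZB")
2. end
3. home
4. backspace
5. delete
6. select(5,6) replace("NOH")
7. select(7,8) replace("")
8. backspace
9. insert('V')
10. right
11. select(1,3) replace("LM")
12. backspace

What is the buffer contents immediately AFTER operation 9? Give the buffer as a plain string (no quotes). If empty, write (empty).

Answer: ZBXLPNV

Derivation:
After op 1 (select(1,2) replace("ZB")): buf='UZBXLPB' cursor=3
After op 2 (end): buf='UZBXLPB' cursor=7
After op 3 (home): buf='UZBXLPB' cursor=0
After op 4 (backspace): buf='UZBXLPB' cursor=0
After op 5 (delete): buf='ZBXLPB' cursor=0
After op 6 (select(5,6) replace("NOH")): buf='ZBXLPNOH' cursor=8
After op 7 (select(7,8) replace("")): buf='ZBXLPNO' cursor=7
After op 8 (backspace): buf='ZBXLPN' cursor=6
After op 9 (insert('V')): buf='ZBXLPNV' cursor=7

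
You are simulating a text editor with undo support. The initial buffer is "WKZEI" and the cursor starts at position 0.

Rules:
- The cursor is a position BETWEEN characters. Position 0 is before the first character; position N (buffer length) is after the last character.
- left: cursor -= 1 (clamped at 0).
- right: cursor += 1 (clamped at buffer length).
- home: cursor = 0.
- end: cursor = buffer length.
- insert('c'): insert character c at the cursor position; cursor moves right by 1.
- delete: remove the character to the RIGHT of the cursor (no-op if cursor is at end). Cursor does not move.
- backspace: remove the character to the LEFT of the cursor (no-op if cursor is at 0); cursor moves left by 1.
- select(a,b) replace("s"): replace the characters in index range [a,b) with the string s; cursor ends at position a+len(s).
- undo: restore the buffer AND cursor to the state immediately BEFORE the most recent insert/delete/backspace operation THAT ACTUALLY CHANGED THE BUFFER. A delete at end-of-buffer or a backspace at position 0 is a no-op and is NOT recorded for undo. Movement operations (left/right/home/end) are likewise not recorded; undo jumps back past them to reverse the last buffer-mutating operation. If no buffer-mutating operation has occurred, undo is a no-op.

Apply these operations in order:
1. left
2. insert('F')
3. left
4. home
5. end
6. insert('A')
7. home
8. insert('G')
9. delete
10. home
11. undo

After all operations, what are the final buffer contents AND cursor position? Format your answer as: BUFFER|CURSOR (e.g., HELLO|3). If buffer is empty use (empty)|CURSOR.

After op 1 (left): buf='WKZEI' cursor=0
After op 2 (insert('F')): buf='FWKZEI' cursor=1
After op 3 (left): buf='FWKZEI' cursor=0
After op 4 (home): buf='FWKZEI' cursor=0
After op 5 (end): buf='FWKZEI' cursor=6
After op 6 (insert('A')): buf='FWKZEIA' cursor=7
After op 7 (home): buf='FWKZEIA' cursor=0
After op 8 (insert('G')): buf='GFWKZEIA' cursor=1
After op 9 (delete): buf='GWKZEIA' cursor=1
After op 10 (home): buf='GWKZEIA' cursor=0
After op 11 (undo): buf='GFWKZEIA' cursor=1

Answer: GFWKZEIA|1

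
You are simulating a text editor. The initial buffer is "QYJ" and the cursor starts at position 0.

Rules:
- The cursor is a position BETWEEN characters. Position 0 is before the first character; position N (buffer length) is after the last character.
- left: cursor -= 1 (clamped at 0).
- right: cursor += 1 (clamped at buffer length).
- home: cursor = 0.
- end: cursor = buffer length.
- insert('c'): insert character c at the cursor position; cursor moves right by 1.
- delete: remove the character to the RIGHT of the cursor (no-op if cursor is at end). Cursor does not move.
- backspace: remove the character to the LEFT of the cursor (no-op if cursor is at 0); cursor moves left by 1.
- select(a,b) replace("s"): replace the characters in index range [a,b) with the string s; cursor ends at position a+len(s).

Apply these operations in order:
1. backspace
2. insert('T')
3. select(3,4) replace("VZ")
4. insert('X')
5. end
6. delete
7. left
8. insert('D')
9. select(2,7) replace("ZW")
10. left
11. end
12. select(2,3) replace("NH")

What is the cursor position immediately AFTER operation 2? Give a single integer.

After op 1 (backspace): buf='QYJ' cursor=0
After op 2 (insert('T')): buf='TQYJ' cursor=1

Answer: 1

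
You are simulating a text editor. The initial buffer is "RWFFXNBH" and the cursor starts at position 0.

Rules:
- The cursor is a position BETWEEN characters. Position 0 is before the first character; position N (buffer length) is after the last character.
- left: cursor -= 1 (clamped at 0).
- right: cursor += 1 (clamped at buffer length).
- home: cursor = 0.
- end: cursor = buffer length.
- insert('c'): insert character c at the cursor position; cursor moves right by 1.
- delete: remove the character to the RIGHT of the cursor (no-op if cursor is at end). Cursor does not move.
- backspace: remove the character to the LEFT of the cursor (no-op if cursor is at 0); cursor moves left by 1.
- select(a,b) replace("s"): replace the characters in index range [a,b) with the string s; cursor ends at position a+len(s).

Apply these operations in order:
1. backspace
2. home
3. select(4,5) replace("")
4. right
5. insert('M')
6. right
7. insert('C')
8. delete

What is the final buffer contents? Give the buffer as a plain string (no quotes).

Answer: RWFFNMBC

Derivation:
After op 1 (backspace): buf='RWFFXNBH' cursor=0
After op 2 (home): buf='RWFFXNBH' cursor=0
After op 3 (select(4,5) replace("")): buf='RWFFNBH' cursor=4
After op 4 (right): buf='RWFFNBH' cursor=5
After op 5 (insert('M')): buf='RWFFNMBH' cursor=6
After op 6 (right): buf='RWFFNMBH' cursor=7
After op 7 (insert('C')): buf='RWFFNMBCH' cursor=8
After op 8 (delete): buf='RWFFNMBC' cursor=8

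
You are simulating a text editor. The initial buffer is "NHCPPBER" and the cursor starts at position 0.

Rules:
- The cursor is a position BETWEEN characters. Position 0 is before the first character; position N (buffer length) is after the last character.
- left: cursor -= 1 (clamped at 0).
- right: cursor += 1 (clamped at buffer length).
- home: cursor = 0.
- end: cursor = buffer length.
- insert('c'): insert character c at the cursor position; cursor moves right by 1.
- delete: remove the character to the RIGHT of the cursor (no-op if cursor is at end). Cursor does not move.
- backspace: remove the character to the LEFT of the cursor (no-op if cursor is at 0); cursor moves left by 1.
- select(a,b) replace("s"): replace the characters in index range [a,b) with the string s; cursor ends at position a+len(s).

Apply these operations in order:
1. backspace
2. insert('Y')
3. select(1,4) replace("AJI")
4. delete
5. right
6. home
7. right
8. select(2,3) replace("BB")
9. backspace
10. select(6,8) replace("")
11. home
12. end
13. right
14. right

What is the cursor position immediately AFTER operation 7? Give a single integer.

After op 1 (backspace): buf='NHCPPBER' cursor=0
After op 2 (insert('Y')): buf='YNHCPPBER' cursor=1
After op 3 (select(1,4) replace("AJI")): buf='YAJIPPBER' cursor=4
After op 4 (delete): buf='YAJIPBER' cursor=4
After op 5 (right): buf='YAJIPBER' cursor=5
After op 6 (home): buf='YAJIPBER' cursor=0
After op 7 (right): buf='YAJIPBER' cursor=1

Answer: 1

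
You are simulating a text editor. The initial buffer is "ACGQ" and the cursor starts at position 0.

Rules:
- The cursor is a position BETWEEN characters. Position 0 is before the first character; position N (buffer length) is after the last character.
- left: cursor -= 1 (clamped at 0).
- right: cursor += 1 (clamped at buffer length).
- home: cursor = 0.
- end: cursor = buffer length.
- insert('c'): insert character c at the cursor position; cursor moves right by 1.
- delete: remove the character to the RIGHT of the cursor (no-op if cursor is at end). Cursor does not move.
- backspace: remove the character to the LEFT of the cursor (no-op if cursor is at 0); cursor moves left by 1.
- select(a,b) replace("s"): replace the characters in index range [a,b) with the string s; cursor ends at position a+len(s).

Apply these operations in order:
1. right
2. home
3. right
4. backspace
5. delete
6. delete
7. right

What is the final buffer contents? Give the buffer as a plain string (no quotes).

Answer: Q

Derivation:
After op 1 (right): buf='ACGQ' cursor=1
After op 2 (home): buf='ACGQ' cursor=0
After op 3 (right): buf='ACGQ' cursor=1
After op 4 (backspace): buf='CGQ' cursor=0
After op 5 (delete): buf='GQ' cursor=0
After op 6 (delete): buf='Q' cursor=0
After op 7 (right): buf='Q' cursor=1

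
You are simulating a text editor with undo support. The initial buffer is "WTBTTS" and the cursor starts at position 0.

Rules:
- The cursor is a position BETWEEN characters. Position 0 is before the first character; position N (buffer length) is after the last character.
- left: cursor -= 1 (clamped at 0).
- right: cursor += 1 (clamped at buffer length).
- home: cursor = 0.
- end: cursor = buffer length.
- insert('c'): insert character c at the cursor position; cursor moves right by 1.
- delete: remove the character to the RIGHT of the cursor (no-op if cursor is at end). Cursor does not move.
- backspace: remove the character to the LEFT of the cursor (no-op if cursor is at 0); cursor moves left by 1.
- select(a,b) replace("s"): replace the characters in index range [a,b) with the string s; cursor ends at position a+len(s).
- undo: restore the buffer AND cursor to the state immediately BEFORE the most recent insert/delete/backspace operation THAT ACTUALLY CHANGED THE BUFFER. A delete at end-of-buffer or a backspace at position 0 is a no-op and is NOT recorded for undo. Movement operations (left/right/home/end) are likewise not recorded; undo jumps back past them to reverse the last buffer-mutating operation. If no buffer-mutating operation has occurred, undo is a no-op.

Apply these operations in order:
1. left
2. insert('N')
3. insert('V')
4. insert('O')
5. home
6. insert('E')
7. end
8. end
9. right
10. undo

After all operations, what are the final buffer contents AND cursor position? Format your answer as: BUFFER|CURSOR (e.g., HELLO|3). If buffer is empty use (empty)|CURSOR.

After op 1 (left): buf='WTBTTS' cursor=0
After op 2 (insert('N')): buf='NWTBTTS' cursor=1
After op 3 (insert('V')): buf='NVWTBTTS' cursor=2
After op 4 (insert('O')): buf='NVOWTBTTS' cursor=3
After op 5 (home): buf='NVOWTBTTS' cursor=0
After op 6 (insert('E')): buf='ENVOWTBTTS' cursor=1
After op 7 (end): buf='ENVOWTBTTS' cursor=10
After op 8 (end): buf='ENVOWTBTTS' cursor=10
After op 9 (right): buf='ENVOWTBTTS' cursor=10
After op 10 (undo): buf='NVOWTBTTS' cursor=0

Answer: NVOWTBTTS|0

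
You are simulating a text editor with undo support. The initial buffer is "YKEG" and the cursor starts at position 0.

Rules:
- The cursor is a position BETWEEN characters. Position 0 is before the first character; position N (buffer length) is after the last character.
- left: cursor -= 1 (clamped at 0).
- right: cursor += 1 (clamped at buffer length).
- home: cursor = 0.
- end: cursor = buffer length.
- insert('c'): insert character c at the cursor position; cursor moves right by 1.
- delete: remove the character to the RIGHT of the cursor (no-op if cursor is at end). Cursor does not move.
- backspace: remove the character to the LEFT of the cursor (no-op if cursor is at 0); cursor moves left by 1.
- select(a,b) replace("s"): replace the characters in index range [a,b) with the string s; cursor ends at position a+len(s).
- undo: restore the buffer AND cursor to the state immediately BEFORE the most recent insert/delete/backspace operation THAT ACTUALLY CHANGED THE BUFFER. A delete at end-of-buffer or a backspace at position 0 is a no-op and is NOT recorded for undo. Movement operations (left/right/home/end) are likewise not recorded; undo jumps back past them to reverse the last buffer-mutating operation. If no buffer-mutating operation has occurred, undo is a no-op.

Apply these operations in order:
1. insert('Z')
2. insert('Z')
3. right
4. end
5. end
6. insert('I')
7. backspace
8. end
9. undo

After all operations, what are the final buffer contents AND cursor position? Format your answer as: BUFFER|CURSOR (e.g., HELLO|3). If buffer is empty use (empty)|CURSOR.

After op 1 (insert('Z')): buf='ZYKEG' cursor=1
After op 2 (insert('Z')): buf='ZZYKEG' cursor=2
After op 3 (right): buf='ZZYKEG' cursor=3
After op 4 (end): buf='ZZYKEG' cursor=6
After op 5 (end): buf='ZZYKEG' cursor=6
After op 6 (insert('I')): buf='ZZYKEGI' cursor=7
After op 7 (backspace): buf='ZZYKEG' cursor=6
After op 8 (end): buf='ZZYKEG' cursor=6
After op 9 (undo): buf='ZZYKEGI' cursor=7

Answer: ZZYKEGI|7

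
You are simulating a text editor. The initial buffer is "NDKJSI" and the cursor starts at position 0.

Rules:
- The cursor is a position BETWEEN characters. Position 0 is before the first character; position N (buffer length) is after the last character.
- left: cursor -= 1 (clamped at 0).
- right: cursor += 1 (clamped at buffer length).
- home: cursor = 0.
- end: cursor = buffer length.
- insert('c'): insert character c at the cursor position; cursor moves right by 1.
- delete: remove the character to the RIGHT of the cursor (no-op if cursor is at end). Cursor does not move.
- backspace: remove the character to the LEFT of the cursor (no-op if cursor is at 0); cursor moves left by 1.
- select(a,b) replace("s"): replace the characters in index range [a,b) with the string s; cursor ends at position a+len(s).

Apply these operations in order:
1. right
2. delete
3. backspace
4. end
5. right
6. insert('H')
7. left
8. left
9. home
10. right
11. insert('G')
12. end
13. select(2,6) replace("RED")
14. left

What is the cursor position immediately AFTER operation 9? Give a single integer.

After op 1 (right): buf='NDKJSI' cursor=1
After op 2 (delete): buf='NKJSI' cursor=1
After op 3 (backspace): buf='KJSI' cursor=0
After op 4 (end): buf='KJSI' cursor=4
After op 5 (right): buf='KJSI' cursor=4
After op 6 (insert('H')): buf='KJSIH' cursor=5
After op 7 (left): buf='KJSIH' cursor=4
After op 8 (left): buf='KJSIH' cursor=3
After op 9 (home): buf='KJSIH' cursor=0

Answer: 0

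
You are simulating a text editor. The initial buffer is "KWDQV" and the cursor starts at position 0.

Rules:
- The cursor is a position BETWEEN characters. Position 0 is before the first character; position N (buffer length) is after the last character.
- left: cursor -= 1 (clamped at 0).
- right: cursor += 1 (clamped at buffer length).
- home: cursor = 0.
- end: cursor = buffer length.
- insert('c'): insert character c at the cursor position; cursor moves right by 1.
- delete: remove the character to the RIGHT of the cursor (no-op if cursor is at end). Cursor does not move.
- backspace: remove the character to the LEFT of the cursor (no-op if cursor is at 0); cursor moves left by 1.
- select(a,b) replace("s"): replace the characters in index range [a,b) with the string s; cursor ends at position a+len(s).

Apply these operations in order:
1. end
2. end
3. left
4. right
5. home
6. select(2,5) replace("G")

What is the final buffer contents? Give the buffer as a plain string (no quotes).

Answer: KWG

Derivation:
After op 1 (end): buf='KWDQV' cursor=5
After op 2 (end): buf='KWDQV' cursor=5
After op 3 (left): buf='KWDQV' cursor=4
After op 4 (right): buf='KWDQV' cursor=5
After op 5 (home): buf='KWDQV' cursor=0
After op 6 (select(2,5) replace("G")): buf='KWG' cursor=3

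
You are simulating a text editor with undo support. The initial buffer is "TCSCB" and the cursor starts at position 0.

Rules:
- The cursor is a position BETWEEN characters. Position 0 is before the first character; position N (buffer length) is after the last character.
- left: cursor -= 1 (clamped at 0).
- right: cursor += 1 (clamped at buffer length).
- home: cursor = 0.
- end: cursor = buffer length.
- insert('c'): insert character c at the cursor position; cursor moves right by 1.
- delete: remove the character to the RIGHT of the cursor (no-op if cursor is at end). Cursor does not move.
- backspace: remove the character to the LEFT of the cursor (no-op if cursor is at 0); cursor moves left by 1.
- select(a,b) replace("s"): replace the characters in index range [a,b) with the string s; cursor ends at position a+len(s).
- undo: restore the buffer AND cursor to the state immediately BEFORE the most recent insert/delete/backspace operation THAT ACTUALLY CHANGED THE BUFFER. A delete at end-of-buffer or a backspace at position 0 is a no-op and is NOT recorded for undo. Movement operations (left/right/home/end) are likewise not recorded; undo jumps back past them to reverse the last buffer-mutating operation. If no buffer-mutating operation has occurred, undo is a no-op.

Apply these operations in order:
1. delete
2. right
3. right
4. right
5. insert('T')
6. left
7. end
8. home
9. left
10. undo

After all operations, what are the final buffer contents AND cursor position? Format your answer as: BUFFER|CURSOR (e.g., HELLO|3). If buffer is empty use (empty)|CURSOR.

Answer: CSCB|3

Derivation:
After op 1 (delete): buf='CSCB' cursor=0
After op 2 (right): buf='CSCB' cursor=1
After op 3 (right): buf='CSCB' cursor=2
After op 4 (right): buf='CSCB' cursor=3
After op 5 (insert('T')): buf='CSCTB' cursor=4
After op 6 (left): buf='CSCTB' cursor=3
After op 7 (end): buf='CSCTB' cursor=5
After op 8 (home): buf='CSCTB' cursor=0
After op 9 (left): buf='CSCTB' cursor=0
After op 10 (undo): buf='CSCB' cursor=3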